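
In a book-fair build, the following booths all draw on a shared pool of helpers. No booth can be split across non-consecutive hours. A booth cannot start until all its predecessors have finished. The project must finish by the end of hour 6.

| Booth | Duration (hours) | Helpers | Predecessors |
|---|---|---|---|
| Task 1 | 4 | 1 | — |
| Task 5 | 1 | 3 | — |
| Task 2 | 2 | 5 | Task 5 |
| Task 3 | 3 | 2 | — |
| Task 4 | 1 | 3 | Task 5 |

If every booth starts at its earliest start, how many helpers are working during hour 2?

At early start, hour 2 has: Task 1, Task 2, Task 3, Task 4.
Demand: 1 + 5 + 2 + 3 = 11.

11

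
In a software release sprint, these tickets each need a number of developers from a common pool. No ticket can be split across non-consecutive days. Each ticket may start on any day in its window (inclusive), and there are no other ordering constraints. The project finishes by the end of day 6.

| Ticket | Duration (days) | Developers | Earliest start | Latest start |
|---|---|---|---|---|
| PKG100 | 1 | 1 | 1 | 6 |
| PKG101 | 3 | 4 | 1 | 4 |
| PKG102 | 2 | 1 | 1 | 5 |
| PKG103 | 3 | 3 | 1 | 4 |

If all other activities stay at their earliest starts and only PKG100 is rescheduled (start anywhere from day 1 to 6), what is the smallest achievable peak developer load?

PKG100@1: d1:9  d2:8  d3:7  d4:0  d5:0  d6:0 → peak 9
PKG100@2: d1:8  d2:9  d3:7  d4:0  d5:0  d6:0 → peak 9
PKG100@3: d1:8  d2:8  d3:8  d4:0  d5:0  d6:0 → peak 8
PKG100@4: d1:8  d2:8  d3:7  d4:1  d5:0  d6:0 → peak 8
PKG100@5: d1:8  d2:8  d3:7  d4:0  d5:1  d6:0 → peak 8
PKG100@6: d1:8  d2:8  d3:7  d4:0  d5:0  d6:1 → peak 8
Best is PKG100@3, peak 8.

8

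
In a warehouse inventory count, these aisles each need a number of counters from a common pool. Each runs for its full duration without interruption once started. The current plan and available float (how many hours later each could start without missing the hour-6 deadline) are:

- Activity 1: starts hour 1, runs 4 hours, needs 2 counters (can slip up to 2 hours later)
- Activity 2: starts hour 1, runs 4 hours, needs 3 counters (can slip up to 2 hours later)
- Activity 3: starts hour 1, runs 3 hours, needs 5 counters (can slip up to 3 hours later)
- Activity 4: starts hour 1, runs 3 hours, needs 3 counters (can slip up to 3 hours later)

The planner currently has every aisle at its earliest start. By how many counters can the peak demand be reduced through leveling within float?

Early-start peak: h1:13  h2:13  h3:13  h4:5  h5:0  h6:0 ⇒ 13.
Leveled (Activity 1@1, Activity 2@1, Activity 3@1, Activity 4@4): h1:10  h2:10  h3:10  h4:8  h5:3  h6:3 ⇒ 10.
Reduction 13 − 10 = 3.

3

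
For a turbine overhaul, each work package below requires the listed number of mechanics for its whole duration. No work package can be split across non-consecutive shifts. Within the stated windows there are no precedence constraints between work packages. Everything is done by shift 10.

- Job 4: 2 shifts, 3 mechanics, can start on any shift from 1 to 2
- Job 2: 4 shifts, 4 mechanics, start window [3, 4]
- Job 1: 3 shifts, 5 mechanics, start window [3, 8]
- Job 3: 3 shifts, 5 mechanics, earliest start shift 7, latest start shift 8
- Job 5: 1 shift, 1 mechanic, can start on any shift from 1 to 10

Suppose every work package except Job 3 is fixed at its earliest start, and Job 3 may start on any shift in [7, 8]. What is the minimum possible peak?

9

Job 3@7: s1:4  s2:3  s3:9  s4:9  s5:9  s6:4  s7:5  s8:5  s9:5  s10:0 → peak 9
Job 3@8: s1:4  s2:3  s3:9  s4:9  s5:9  s6:4  s7:0  s8:5  s9:5  s10:5 → peak 9
Best is Job 3@7, peak 9.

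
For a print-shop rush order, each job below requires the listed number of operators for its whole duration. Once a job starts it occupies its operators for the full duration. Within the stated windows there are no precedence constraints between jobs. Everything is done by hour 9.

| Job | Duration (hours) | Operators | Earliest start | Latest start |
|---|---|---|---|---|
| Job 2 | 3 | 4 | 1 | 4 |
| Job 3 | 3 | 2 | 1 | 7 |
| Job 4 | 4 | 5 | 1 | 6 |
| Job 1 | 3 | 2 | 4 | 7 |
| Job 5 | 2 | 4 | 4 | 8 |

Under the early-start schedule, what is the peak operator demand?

Early-start schedule: Job 2@1, Job 3@1, Job 4@1, Job 1@4, Job 5@4.
Load per hour: hour 1: 11, hour 2: 11, hour 3: 11, hour 4: 11, hour 5: 6, hour 6: 2, hour 7: 0, hour 8: 0, hour 9: 0.
Peak is 11.

11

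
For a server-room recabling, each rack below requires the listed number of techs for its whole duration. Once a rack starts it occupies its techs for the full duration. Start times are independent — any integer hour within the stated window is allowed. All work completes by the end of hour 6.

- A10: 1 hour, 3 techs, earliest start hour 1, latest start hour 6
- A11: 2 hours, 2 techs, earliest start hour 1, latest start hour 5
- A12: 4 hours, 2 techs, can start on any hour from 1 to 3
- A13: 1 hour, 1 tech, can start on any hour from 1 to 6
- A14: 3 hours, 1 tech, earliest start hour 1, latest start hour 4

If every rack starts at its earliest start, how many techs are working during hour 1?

At early start, hour 1 has: A10, A11, A12, A13, A14.
Demand: 3 + 2 + 2 + 1 + 1 = 9.

9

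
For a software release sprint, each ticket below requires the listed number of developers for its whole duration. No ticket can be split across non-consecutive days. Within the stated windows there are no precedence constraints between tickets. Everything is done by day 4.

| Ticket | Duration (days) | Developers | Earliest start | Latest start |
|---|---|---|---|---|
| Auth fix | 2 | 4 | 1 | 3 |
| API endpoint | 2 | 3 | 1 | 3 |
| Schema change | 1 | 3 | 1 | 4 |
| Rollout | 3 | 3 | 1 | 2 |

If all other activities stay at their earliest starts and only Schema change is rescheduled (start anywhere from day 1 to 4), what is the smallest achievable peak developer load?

Schema change@1: d1:13  d2:10  d3:3  d4:0 → peak 13
Schema change@2: d1:10  d2:13  d3:3  d4:0 → peak 13
Schema change@3: d1:10  d2:10  d3:6  d4:0 → peak 10
Schema change@4: d1:10  d2:10  d3:3  d4:3 → peak 10
Best is Schema change@3, peak 10.

10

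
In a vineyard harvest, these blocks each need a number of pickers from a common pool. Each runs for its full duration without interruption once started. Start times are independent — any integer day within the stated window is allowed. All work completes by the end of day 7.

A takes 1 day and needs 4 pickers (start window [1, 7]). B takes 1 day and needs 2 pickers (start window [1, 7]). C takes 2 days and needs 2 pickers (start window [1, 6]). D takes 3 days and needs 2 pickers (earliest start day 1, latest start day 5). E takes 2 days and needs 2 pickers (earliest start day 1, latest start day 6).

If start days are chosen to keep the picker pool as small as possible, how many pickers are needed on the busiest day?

4

Early-start (A@1, B@1, C@1, D@1, E@1) gives peak 12: d1:12  d2:6  d3:2  d4:0  d5:0  d6:0  d7:0.
Shift B→2, C→2, D→3, E→4.
Schedule A@1, B@2, C@2, D@3, E@4: d1:4  d2:4  d3:4  d4:4  d5:4  d6:0  d7:0 — peak 4.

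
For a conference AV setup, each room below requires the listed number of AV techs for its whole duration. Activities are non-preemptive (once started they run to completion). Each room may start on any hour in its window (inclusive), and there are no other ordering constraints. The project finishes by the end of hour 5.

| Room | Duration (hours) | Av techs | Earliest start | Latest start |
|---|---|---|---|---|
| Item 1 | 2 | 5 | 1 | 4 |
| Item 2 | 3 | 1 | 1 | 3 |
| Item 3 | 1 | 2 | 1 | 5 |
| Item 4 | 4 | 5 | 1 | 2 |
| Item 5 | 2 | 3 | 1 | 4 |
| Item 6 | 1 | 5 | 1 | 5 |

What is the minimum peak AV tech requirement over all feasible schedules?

Early-start (Item 1@1, Item 2@1, Item 3@1, Item 4@1, Item 5@1, Item 6@1) gives peak 21: h1:21  h2:14  h3:6  h4:5  h5:0.
Shift Item 2→3, Item 3→3, Item 5→4, Item 6→5.
Schedule Item 1@1, Item 2@3, Item 3@3, Item 4@1, Item 5@4, Item 6@5: h1:10  h2:10  h3:8  h4:9  h5:9 — peak 10.
Total AV tech-hours = 46 over 5 hours ⇒ peak ≥ ⌈46/5⌉ = 10, so 10 is optimal.

10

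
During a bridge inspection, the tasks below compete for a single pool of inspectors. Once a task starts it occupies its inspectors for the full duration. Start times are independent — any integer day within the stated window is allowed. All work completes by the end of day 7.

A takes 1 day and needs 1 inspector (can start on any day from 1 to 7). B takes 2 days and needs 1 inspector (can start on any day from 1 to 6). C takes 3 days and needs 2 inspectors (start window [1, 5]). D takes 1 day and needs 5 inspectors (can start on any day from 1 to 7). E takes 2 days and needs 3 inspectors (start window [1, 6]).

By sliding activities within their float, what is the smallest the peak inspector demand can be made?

Early-start (A@1, B@1, C@1, D@1, E@1) gives peak 12: d1:12  d2:6  d3:2  d4:0  d5:0  d6:0  d7:0.
Shift D→4, E→5.
Schedule A@1, B@1, C@1, D@4, E@5: d1:4  d2:3  d3:2  d4:5  d5:3  d6:3  d7:0 — peak 5.

5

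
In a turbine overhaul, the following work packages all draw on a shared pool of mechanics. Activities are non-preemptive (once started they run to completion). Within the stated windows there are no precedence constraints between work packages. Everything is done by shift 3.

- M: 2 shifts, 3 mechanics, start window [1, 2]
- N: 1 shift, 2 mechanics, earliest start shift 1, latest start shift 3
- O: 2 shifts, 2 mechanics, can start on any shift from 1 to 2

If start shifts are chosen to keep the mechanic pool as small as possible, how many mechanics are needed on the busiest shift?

Early-start (M@1, N@1, O@1) gives peak 7: s1:7  s2:5  s3:0.
Shift O→2.
Schedule M@1, N@1, O@2: s1:5  s2:5  s3:2 — peak 5.
No arrangement of the 12 feasible schedules does better.

5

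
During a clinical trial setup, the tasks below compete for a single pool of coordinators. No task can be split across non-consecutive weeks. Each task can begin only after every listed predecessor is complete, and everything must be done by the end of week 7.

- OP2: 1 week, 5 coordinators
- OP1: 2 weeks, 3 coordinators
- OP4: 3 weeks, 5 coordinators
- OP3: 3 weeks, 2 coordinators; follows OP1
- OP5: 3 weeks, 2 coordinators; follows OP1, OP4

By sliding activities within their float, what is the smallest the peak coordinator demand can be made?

8

Early-start (OP2@1, OP1@1, OP4@1, OP3@3, OP5@4) gives peak 13: w1:13  w2:8  w3:7  w4:4  w5:4  w6:2  w7:0.
Shift OP4→2, OP5→5.
Schedule OP2@1, OP1@1, OP4@2, OP3@3, OP5@5: w1:8  w2:8  w3:7  w4:7  w5:4  w6:2  w7:2 — peak 8.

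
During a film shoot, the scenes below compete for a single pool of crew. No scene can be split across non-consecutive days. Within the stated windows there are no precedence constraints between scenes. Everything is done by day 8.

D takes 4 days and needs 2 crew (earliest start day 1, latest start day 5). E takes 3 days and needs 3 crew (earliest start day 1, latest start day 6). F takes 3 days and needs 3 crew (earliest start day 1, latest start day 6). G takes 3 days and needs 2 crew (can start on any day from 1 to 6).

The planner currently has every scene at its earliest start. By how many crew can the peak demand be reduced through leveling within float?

5

Early-start peak: d1:10  d2:10  d3:10  d4:2  d5:0  d6:0  d7:0  d8:0 ⇒ 10.
Leveled (D@1, E@1, F@4, G@5): d1:5  d2:5  d3:5  d4:5  d5:5  d6:5  d7:2  d8:0 ⇒ 5.
Reduction 10 − 5 = 5.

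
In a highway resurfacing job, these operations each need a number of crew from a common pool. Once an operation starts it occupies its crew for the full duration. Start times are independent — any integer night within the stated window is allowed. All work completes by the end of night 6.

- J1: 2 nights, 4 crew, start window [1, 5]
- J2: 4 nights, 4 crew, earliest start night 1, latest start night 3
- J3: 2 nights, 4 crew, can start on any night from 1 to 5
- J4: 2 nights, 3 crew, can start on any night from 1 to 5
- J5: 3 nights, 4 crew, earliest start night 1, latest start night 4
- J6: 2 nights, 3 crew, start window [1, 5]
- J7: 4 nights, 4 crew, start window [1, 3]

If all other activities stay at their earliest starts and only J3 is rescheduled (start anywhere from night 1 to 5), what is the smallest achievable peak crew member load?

J3@1: n1:26  n2:26  n3:12  n4:8  n5:0  n6:0 → peak 26
J3@2: n1:22  n2:26  n3:16  n4:8  n5:0  n6:0 → peak 26
J3@3: n1:22  n2:22  n3:16  n4:12  n5:0  n6:0 → peak 22
J3@4: n1:22  n2:22  n3:12  n4:12  n5:4  n6:0 → peak 22
J3@5: n1:22  n2:22  n3:12  n4:8  n5:4  n6:4 → peak 22
Best is J3@3, peak 22.

22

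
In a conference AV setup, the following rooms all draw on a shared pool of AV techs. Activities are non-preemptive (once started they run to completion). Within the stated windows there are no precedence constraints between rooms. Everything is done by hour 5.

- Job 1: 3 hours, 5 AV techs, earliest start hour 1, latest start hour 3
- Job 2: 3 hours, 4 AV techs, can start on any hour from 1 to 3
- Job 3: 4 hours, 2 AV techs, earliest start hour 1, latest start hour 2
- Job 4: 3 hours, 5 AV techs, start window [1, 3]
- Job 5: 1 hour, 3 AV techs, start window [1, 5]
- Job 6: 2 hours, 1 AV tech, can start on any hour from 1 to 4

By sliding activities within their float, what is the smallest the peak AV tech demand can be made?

16

Early-start (Job 1@1, Job 2@1, Job 3@1, Job 4@1, Job 5@1, Job 6@1) gives peak 20: h1:20  h2:17  h3:16  h4:2  h5:0.
Shift Job 5→4, Job 6→4.
Schedule Job 1@1, Job 2@1, Job 3@1, Job 4@1, Job 5@4, Job 6@4: h1:16  h2:16  h3:16  h4:6  h5:1 — peak 16.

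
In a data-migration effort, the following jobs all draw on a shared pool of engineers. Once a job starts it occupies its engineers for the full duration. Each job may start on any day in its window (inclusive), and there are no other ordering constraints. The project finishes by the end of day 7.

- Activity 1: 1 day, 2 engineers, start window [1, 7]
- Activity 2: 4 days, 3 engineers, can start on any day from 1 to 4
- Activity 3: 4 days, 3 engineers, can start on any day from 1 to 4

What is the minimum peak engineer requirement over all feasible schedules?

6

Early-start (Activity 1@1, Activity 2@1, Activity 3@1) gives peak 8: d1:8  d2:6  d3:6  d4:6  d5:0  d6:0  d7:0.
Shift Activity 3→2.
Schedule Activity 1@1, Activity 2@1, Activity 3@2: d1:5  d2:6  d3:6  d4:6  d5:3  d6:0  d7:0 — peak 6.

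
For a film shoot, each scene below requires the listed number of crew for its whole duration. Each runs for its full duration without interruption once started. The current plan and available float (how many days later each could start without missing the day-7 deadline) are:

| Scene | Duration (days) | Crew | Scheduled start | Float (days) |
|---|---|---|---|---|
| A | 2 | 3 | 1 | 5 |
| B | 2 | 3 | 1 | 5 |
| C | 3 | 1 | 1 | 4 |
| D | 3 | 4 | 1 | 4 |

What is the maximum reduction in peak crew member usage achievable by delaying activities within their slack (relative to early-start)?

7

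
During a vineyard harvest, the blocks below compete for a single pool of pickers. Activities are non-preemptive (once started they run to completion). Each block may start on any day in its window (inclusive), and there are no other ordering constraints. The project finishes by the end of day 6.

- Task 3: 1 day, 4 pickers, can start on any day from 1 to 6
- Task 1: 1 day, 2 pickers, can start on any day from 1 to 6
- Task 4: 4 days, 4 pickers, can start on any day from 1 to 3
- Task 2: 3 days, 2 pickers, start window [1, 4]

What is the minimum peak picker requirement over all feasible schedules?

Early-start (Task 3@1, Task 1@1, Task 4@1, Task 2@1) gives peak 12: d1:12  d2:6  d3:6  d4:4  d5:0  d6:0.
Shift Task 4→2, Task 2→2.
Schedule Task 3@1, Task 1@1, Task 4@2, Task 2@2: d1:6  d2:6  d3:6  d4:6  d5:4  d6:0 — peak 6.

6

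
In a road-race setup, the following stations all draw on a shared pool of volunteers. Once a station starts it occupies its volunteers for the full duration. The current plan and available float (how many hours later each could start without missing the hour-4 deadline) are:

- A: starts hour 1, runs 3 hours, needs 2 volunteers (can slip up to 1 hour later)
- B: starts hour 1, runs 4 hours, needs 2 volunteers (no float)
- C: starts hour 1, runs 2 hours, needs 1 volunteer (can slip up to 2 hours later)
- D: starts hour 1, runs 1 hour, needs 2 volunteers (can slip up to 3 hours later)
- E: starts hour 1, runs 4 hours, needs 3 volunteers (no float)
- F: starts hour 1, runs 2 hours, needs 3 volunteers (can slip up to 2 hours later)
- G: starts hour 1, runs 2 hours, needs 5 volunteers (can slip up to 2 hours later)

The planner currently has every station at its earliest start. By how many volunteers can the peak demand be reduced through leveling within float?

6

Early-start peak: h1:18  h2:16  h3:7  h4:5 ⇒ 18.
Leveled (A@1, B@1, C@1, D@4, E@1, F@1, G@3): h1:11  h2:11  h3:12  h4:12 ⇒ 12.
Reduction 18 − 12 = 6.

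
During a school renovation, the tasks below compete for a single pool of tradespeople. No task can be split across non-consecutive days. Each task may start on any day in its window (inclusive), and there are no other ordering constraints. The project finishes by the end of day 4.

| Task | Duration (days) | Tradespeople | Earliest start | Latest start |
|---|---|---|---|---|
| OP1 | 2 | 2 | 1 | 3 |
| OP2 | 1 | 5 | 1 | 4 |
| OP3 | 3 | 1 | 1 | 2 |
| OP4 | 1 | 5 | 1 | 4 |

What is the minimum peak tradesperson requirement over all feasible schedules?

Early-start (OP1@1, OP2@1, OP3@1, OP4@1) gives peak 13: d1:13  d2:3  d3:1  d4:0.
Shift OP2→3, OP4→4.
Schedule OP1@1, OP2@3, OP3@1, OP4@4: d1:3  d2:3  d3:6  d4:5 — peak 6.

6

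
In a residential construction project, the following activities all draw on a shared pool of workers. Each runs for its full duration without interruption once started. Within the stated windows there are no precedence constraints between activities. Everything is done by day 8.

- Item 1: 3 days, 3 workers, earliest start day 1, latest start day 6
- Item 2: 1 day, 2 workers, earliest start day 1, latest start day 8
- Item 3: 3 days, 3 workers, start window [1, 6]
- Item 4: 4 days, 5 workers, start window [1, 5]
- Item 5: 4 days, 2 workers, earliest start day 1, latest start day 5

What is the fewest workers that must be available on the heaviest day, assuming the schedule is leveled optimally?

7

Early-start (Item 1@1, Item 2@1, Item 3@1, Item 4@1, Item 5@1) gives peak 15: d1:15  d2:13  d3:13  d4:7  d5:0  d6:0  d7:0  d8:0.
Shift Item 3→2, Item 4→5, Item 5→4.
Schedule Item 1@1, Item 2@1, Item 3@2, Item 4@5, Item 5@4: d1:5  d2:6  d3:6  d4:5  d5:7  d6:7  d7:7  d8:5 — peak 7.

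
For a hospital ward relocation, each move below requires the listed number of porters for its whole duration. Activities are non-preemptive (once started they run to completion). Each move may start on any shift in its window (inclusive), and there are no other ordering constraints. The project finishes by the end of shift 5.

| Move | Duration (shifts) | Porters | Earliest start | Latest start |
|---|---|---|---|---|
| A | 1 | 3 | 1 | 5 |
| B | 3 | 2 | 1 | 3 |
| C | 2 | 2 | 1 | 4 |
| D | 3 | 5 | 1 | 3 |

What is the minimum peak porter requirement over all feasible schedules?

7

Early-start (A@1, B@1, C@1, D@1) gives peak 12: s1:12  s2:9  s3:7  s4:0  s5:0.
Shift D→3.
Schedule A@1, B@1, C@1, D@3: s1:7  s2:4  s3:7  s4:5  s5:5 — peak 7.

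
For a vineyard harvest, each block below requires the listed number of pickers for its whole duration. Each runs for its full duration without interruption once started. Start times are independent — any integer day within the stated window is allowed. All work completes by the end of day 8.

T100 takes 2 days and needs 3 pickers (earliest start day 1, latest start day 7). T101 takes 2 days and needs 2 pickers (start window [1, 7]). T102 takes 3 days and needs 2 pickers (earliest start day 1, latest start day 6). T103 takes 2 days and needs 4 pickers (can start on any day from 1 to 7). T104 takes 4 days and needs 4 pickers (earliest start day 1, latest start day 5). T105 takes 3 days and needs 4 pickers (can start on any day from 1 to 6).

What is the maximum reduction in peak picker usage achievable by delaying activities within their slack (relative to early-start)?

11

Early-start peak: d1:19  d2:19  d3:10  d4:4  d5:0  d6:0  d7:0  d8:0 ⇒ 19.
Leveled (T100@1, T101@1, T102@1, T103@3, T104@4, T105@5): d1:7  d2:7  d3:6  d4:8  d5:8  d6:8  d7:8  d8:0 ⇒ 8.
Reduction 19 − 8 = 11.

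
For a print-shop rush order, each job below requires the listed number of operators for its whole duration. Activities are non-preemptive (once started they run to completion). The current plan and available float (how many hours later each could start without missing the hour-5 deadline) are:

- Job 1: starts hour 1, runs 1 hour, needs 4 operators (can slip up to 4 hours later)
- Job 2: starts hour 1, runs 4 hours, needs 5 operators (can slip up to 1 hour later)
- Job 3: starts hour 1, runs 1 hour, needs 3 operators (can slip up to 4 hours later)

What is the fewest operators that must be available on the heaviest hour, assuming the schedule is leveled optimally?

Early-start (Job 1@1, Job 2@1, Job 3@1) gives peak 12: h1:12  h2:5  h3:5  h4:5  h5:0.
Shift Job 2→2.
Schedule Job 1@1, Job 2@2, Job 3@1: h1:7  h2:5  h3:5  h4:5  h5:5 — peak 7.

7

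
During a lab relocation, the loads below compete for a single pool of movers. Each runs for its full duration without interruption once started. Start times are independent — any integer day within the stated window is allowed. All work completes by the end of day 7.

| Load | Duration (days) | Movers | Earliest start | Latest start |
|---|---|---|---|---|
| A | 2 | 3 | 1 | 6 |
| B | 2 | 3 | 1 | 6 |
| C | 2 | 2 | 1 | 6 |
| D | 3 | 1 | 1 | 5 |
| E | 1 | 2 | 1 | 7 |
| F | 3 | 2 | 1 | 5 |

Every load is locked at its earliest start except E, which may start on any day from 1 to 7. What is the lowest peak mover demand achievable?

E@1: d1:13  d2:11  d3:3  d4:0  d5:0  d6:0  d7:0 → peak 13
E@2: d1:11  d2:13  d3:3  d4:0  d5:0  d6:0  d7:0 → peak 13
E@3: d1:11  d2:11  d3:5  d4:0  d5:0  d6:0  d7:0 → peak 11
E@4: d1:11  d2:11  d3:3  d4:2  d5:0  d6:0  d7:0 → peak 11
E@5: d1:11  d2:11  d3:3  d4:0  d5:2  d6:0  d7:0 → peak 11
E@6: d1:11  d2:11  d3:3  d4:0  d5:0  d6:2  d7:0 → peak 11
E@7: d1:11  d2:11  d3:3  d4:0  d5:0  d6:0  d7:2 → peak 11
Best is E@3, peak 11.

11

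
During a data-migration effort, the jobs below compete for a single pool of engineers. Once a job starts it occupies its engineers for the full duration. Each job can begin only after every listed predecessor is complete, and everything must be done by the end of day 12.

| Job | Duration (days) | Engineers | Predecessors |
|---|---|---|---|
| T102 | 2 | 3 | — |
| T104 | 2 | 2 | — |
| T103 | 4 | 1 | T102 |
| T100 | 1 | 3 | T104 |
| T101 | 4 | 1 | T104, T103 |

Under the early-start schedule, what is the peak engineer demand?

Early-start schedule: T102@1, T104@1, T103@3, T100@3, T101@7.
Load per day: day 1: 5, day 2: 5, day 3: 4, day 4: 1, day 5: 1, day 6: 1, day 7: 1, day 8: 1, day 9: 1, day 10: 1, day 11: 0, day 12: 0.
Peak is 5.

5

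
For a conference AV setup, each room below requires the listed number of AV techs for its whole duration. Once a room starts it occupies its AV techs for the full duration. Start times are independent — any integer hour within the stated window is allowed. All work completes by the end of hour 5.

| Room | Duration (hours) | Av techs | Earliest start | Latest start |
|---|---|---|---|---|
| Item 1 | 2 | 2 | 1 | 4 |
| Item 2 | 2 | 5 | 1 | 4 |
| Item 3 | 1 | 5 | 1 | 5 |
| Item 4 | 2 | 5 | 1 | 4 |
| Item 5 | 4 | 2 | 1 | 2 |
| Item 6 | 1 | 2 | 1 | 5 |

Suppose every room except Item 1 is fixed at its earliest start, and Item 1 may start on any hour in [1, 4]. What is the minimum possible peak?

Item 1@1: h1:21  h2:14  h3:2  h4:2  h5:0 → peak 21
Item 1@2: h1:19  h2:14  h3:4  h4:2  h5:0 → peak 19
Item 1@3: h1:19  h2:12  h3:4  h4:4  h5:0 → peak 19
Item 1@4: h1:19  h2:12  h3:2  h4:4  h5:2 → peak 19
Best is Item 1@2, peak 19.

19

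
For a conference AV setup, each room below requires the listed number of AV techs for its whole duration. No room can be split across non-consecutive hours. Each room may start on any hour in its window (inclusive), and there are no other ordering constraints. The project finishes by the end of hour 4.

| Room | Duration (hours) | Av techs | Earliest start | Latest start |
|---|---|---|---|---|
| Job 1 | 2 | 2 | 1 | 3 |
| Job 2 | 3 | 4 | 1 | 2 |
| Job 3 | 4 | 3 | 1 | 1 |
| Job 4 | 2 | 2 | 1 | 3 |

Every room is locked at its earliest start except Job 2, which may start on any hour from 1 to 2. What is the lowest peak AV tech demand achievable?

11

Job 2@1: h1:11  h2:11  h3:7  h4:3 → peak 11
Job 2@2: h1:7  h2:11  h3:7  h4:7 → peak 11
Best is Job 2@1, peak 11.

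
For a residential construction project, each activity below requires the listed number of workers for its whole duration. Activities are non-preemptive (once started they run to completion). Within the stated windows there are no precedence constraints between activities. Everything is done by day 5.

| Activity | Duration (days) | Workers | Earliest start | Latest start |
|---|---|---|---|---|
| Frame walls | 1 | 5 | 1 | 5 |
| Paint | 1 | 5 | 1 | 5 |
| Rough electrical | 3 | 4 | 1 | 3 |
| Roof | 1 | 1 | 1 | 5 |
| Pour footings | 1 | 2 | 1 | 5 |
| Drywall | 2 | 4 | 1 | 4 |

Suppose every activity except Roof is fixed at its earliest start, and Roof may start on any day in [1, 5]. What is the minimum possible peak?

20

Roof@1: d1:21  d2:8  d3:4  d4:0  d5:0 → peak 21
Roof@2: d1:20  d2:9  d3:4  d4:0  d5:0 → peak 20
Roof@3: d1:20  d2:8  d3:5  d4:0  d5:0 → peak 20
Roof@4: d1:20  d2:8  d3:4  d4:1  d5:0 → peak 20
Roof@5: d1:20  d2:8  d3:4  d4:0  d5:1 → peak 20
Best is Roof@2, peak 20.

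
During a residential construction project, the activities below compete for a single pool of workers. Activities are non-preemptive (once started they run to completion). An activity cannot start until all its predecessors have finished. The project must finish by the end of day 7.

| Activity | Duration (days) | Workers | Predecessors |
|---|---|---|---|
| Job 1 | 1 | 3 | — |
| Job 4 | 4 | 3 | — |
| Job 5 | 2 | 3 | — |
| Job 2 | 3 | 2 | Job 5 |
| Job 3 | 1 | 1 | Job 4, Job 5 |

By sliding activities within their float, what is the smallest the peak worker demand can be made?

Early-start (Job 1@1, Job 4@1, Job 5@1, Job 2@3, Job 3@5) gives peak 9: d1:9  d2:6  d3:5  d4:5  d5:3  d6:0  d7:0.
Shift Job 1→7, Job 4→3, Job 3→7.
Schedule Job 1@7, Job 4@3, Job 5@1, Job 2@3, Job 3@7: d1:3  d2:3  d3:5  d4:5  d5:5  d6:3  d7:4 — peak 5.

5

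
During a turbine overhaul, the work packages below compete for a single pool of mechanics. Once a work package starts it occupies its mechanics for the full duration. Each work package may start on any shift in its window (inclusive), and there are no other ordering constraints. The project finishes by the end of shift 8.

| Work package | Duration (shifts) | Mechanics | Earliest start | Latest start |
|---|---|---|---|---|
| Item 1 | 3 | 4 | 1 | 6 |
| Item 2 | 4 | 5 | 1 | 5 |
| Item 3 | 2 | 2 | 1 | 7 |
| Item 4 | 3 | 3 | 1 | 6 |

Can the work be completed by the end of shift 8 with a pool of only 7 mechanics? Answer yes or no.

Schedule Item 1@1, Item 2@4, Item 3@4, Item 4@1: s1:7  s2:7  s3:7  s4:7  s5:7  s6:5  s7:5  s8:0 — peak 7 ≤ 7.

yes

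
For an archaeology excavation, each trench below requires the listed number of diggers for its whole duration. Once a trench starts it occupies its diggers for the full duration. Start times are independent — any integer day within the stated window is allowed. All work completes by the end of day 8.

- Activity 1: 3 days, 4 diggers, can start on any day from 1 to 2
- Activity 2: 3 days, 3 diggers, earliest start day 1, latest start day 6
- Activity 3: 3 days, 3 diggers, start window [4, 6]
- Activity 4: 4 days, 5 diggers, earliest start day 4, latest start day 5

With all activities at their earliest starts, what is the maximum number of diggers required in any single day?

Early-start schedule: Activity 1@1, Activity 2@1, Activity 3@4, Activity 4@4.
Load per day: day 1: 7, day 2: 7, day 3: 7, day 4: 8, day 5: 8, day 6: 8, day 7: 5, day 8: 0.
Peak is 8.

8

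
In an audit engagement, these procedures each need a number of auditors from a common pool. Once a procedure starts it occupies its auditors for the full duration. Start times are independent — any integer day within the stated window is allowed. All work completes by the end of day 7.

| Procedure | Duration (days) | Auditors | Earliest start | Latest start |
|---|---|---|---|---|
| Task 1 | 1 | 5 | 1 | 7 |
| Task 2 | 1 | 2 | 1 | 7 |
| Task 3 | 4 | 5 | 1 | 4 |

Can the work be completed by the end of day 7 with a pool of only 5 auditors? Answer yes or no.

yes

Schedule Task 1@1, Task 2@2, Task 3@3: d1:5  d2:2  d3:5  d4:5  d5:5  d6:5  d7:0 — peak 5 ≤ 5.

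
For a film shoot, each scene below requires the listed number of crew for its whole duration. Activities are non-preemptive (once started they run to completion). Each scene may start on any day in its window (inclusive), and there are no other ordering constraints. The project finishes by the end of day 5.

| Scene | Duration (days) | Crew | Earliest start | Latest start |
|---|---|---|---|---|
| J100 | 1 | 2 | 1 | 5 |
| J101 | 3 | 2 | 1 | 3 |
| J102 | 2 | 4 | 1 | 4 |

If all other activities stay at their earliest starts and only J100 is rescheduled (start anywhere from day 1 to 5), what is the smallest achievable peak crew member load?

6

J100@1: d1:8  d2:6  d3:2  d4:0  d5:0 → peak 8
J100@2: d1:6  d2:8  d3:2  d4:0  d5:0 → peak 8
J100@3: d1:6  d2:6  d3:4  d4:0  d5:0 → peak 6
J100@4: d1:6  d2:6  d3:2  d4:2  d5:0 → peak 6
J100@5: d1:6  d2:6  d3:2  d4:0  d5:2 → peak 6
Best is J100@3, peak 6.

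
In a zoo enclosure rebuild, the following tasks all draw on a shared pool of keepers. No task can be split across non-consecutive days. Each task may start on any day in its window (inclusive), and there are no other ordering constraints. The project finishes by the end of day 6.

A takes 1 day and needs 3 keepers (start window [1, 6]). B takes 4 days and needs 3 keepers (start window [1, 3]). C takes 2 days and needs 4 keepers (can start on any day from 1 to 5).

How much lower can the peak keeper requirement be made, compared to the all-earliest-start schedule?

4

Early-start peak: d1:10  d2:7  d3:3  d4:3  d5:0  d6:0 ⇒ 10.
Leveled (A@1, B@1, C@5): d1:6  d2:3  d3:3  d4:3  d5:4  d6:4 ⇒ 6.
Reduction 10 − 6 = 4.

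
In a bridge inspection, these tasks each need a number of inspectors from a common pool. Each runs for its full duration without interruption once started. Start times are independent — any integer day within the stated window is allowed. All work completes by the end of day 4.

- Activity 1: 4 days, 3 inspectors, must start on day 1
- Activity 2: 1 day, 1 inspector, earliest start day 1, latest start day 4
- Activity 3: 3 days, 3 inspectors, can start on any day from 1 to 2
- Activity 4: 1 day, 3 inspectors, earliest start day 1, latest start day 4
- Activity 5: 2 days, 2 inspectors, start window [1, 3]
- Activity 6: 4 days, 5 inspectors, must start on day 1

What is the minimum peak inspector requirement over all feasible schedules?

Early-start (Activity 1@1, Activity 2@1, Activity 3@1, Activity 4@1, Activity 5@1, Activity 6@1) gives peak 17: d1:17  d2:13  d3:11  d4:8.
Shift Activity 4→4, Activity 5→2.
Schedule Activity 1@1, Activity 2@1, Activity 3@1, Activity 4@4, Activity 5@2, Activity 6@1: d1:12  d2:13  d3:13  d4:11 — peak 13.
Total inspector-days = 49 over 4 days ⇒ peak ≥ ⌈49/4⌉ = 13, so 13 is optimal.

13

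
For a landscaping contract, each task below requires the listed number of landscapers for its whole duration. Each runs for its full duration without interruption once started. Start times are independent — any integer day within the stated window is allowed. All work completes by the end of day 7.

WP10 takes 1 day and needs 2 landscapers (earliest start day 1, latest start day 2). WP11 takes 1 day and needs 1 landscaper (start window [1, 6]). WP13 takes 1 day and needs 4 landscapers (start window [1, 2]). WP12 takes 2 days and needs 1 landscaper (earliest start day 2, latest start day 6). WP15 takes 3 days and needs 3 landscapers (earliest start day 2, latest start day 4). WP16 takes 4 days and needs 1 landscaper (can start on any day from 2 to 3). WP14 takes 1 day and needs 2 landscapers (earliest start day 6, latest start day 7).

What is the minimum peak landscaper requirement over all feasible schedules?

Early-start (WP10@1, WP11@1, WP13@1, WP12@2, WP15@2, WP16@2, WP14@6) gives peak 7: d1:7  d2:5  d3:5  d4:4  d5:1  d6:2  d7:0.
Shift WP13→2, WP12→6, WP15→3, WP16→3.
Schedule WP10@1, WP11@1, WP13@2, WP12@6, WP15@3, WP16@3, WP14@6: d1:3  d2:4  d3:4  d4:4  d5:4  d6:4  d7:1 — peak 4.
Total landscaper-days = 24 over 7 days ⇒ peak ≥ ⌈24/7⌉ = 4, so 4 is optimal.

4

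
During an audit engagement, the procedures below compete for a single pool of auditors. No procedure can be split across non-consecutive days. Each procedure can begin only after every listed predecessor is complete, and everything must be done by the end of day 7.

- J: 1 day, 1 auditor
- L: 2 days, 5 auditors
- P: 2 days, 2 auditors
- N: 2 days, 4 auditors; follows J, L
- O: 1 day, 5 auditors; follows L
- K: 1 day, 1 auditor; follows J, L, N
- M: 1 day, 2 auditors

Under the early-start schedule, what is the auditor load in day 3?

At early start, day 3 has: N, O.
Demand: 4 + 5 = 9.

9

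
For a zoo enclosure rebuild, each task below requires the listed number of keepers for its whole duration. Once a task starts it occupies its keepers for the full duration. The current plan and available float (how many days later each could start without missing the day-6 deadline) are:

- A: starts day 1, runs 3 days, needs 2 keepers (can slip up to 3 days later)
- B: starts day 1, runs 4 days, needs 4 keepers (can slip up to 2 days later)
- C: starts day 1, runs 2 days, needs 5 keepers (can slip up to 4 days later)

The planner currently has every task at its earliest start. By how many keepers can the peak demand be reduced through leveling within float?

Early-start peak: d1:11  d2:11  d3:6  d4:4  d5:0  d6:0 ⇒ 11.
Leveled (A@1, B@1, C@5): d1:6  d2:6  d3:6  d4:4  d5:5  d6:5 ⇒ 6.
Reduction 11 − 6 = 5.

5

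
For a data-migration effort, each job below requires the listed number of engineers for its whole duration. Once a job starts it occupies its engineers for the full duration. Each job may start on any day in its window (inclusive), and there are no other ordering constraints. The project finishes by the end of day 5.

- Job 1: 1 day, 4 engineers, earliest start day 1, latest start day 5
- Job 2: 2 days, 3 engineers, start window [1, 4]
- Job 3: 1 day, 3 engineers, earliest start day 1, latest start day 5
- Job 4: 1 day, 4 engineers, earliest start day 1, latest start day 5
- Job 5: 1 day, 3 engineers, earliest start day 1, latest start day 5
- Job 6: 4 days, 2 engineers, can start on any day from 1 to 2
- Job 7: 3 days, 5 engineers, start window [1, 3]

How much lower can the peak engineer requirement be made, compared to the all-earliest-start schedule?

Early-start peak: d1:24  d2:10  d3:7  d4:2  d5:0 ⇒ 24.
Leveled (Job 1@1, Job 2@1, Job 3@1, Job 4@2, Job 5@3, Job 6@2, Job 7@3): d1:10  d2:9  d3:10  d4:7  d5:7 ⇒ 10.
Reduction 24 − 10 = 14.

14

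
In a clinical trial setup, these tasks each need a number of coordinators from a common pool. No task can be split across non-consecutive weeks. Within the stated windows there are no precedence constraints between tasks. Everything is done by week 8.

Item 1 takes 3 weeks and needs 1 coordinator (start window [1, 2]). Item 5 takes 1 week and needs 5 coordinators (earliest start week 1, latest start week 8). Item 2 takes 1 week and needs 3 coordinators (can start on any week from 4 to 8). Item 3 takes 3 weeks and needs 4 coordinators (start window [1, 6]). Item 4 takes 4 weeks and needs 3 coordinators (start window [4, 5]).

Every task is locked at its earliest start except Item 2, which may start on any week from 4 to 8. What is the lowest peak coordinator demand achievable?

10

Item 2@4: w1:10  w2:5  w3:5  w4:6  w5:3  w6:3  w7:3  w8:0 → peak 10
Item 2@5: w1:10  w2:5  w3:5  w4:3  w5:6  w6:3  w7:3  w8:0 → peak 10
Item 2@6: w1:10  w2:5  w3:5  w4:3  w5:3  w6:6  w7:3  w8:0 → peak 10
Item 2@7: w1:10  w2:5  w3:5  w4:3  w5:3  w6:3  w7:6  w8:0 → peak 10
Item 2@8: w1:10  w2:5  w3:5  w4:3  w5:3  w6:3  w7:3  w8:3 → peak 10
Best is Item 2@4, peak 10.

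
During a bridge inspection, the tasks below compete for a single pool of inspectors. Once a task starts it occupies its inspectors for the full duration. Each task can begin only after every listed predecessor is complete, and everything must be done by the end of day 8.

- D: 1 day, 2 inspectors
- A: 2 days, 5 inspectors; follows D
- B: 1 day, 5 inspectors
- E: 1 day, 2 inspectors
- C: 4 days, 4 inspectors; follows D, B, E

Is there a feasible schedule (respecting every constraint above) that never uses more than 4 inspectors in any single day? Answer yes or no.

Total inspector-days = 35; over 8 days the average is 35/8 > 4, so some day must exceed 4.

no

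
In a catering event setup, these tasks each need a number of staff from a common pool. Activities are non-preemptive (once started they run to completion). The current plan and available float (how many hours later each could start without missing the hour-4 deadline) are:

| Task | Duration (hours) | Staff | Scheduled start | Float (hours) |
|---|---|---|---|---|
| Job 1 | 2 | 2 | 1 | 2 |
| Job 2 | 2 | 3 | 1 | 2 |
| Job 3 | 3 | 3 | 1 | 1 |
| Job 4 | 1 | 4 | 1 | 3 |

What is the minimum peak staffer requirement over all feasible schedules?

6

Early-start (Job 1@1, Job 2@1, Job 3@1, Job 4@1) gives peak 12: h1:12  h2:8  h3:3  h4:0.
Shift Job 2→3, Job 3→2.
Schedule Job 1@1, Job 2@3, Job 3@2, Job 4@1: h1:6  h2:5  h3:6  h4:6 — peak 6.
Total staffer-hours = 23 over 4 hours ⇒ peak ≥ ⌈23/4⌉ = 6, so 6 is optimal.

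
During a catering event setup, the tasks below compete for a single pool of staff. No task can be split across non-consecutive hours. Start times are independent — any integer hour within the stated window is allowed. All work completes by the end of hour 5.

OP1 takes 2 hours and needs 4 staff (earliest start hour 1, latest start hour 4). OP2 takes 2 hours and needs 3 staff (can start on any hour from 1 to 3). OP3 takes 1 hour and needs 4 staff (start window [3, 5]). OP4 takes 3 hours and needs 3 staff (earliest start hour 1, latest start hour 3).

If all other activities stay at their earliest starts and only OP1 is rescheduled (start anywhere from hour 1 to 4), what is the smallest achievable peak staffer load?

7

OP1@1: h1:10  h2:10  h3:7  h4:0  h5:0 → peak 10
OP1@2: h1:6  h2:10  h3:11  h4:0  h5:0 → peak 11
OP1@3: h1:6  h2:6  h3:11  h4:4  h5:0 → peak 11
OP1@4: h1:6  h2:6  h3:7  h4:4  h5:4 → peak 7
Best is OP1@4, peak 7.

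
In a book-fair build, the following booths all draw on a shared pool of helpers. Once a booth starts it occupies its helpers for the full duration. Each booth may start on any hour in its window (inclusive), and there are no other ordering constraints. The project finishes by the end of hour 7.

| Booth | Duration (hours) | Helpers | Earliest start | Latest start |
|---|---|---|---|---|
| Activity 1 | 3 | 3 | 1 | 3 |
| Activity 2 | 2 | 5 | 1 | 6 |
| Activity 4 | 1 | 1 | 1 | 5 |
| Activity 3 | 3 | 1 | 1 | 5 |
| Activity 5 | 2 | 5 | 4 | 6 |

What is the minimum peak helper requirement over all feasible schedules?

5

Early-start (Activity 1@1, Activity 2@1, Activity 4@1, Activity 3@1, Activity 5@4) gives peak 10: h1:10  h2:9  h3:4  h4:5  h5:5  h6:0  h7:0.
Shift Activity 2→4, Activity 5→6.
Schedule Activity 1@1, Activity 2@4, Activity 4@1, Activity 3@1, Activity 5@6: h1:5  h2:4  h3:4  h4:5  h5:5  h6:5  h7:5 — peak 5.
Total helper-hours = 33 over 7 hours ⇒ peak ≥ ⌈33/7⌉ = 5, so 5 is optimal.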